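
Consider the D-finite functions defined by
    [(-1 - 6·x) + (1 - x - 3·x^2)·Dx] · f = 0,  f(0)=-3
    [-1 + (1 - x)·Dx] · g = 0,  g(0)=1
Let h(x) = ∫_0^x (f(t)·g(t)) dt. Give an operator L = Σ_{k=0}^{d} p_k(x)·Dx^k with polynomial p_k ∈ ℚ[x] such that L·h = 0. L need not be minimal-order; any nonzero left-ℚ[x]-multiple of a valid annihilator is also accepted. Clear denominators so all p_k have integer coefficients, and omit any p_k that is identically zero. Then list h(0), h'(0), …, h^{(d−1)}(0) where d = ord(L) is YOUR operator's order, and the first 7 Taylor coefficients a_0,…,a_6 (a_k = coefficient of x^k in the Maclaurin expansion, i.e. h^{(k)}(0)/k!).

L = (-2 - 4·x + 9·x^2)·Dx + (1 - 2·x - 2·x^2 + 3·x^3)·Dx^2  (order 2).
h: a_k = 0, -3, -3, -6, -39/4, -96/5, -36, …
ICs: h(0) = 0, h′(0) = -3.

f: a_k = -3, -3, -12, -21, -57, -120, -291, …
g: a_k = 1, 1, 1, 1, 1, 1, 1, …
h₀=f·g: eliminate ⇒ L₀, order ≤ 1·1.
∫: right-multiply L₀ by Dx.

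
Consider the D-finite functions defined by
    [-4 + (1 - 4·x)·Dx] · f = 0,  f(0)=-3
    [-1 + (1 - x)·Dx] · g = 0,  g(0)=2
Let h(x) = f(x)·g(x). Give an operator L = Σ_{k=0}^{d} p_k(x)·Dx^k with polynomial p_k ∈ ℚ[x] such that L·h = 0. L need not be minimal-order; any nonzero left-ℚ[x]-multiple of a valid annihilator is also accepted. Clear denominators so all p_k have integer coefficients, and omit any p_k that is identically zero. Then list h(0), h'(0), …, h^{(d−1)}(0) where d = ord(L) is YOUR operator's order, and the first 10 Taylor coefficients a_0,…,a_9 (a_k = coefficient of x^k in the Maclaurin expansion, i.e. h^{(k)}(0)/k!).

L = (-5 + 8·x) + (1 - 5·x + 4·x^2)·Dx  (order 1).
h: a_k = -6, -30, -126, -510, -2046, -8190, -32766, -131070, -524286, -2097150, …
ICs: h(0) = -6.

f: a_k = -3, -12, -48, -192, -768, -3072, -12288, -49152, -196608, -786432, …
g: a_k = 2, 2, 2, 2, 2, 2, 2, 2, 2, 2, …
Sym-product of L_f,L_g gives L₀ (≤ ord 1).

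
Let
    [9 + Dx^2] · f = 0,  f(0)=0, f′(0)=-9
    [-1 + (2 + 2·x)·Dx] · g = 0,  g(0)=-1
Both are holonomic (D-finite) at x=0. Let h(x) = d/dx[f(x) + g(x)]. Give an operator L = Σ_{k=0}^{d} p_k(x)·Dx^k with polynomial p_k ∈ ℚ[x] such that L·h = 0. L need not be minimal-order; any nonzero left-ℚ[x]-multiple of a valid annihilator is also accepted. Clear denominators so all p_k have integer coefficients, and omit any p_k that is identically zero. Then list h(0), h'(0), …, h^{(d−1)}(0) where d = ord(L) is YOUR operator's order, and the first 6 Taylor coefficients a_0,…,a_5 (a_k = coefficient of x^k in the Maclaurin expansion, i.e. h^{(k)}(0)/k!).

L = (-153 - 216·x - 108·x^2) + (-234 - 666·x - 648·x^2 - 216·x^3)·Dx + (-17 - 24·x - 12·x^2)·Dx^2 + (-26 - 74·x - 72·x^2 - 24·x^3)·Dx^3  (order 3).
h: a_k = -19/2, 1/4, 645/16, 5/32, -7811/256, 63/512, …
ICs: h(0) = -19/2, h′(0) = 1/4, h′′(0) = 645/8.

f: a_k = 0, -9, 0, 27/2, 0, -243/40, …
g: a_k = -1, -1/2, 1/8, -1/16, 5/128, -7/256, …
Weyl lclm of L_f,L_g ⇒ L₀ (ord ≤ 3).
Differentiate: ansatz ord ≤ ord L₀ ⇒ L.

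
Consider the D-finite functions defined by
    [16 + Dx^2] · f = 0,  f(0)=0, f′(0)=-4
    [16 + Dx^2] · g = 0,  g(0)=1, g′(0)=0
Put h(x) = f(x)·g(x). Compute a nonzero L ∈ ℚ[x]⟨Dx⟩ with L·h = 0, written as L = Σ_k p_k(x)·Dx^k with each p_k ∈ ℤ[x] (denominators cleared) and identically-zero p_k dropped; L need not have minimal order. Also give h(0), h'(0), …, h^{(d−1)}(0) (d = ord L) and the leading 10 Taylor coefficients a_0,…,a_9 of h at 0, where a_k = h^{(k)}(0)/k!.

f: a_k = 0, -4, 0, 32/3, 0, -128/15, 0, 1024/315, 0, -2048/2835, …
g: a_k = 1, 0, -8, 0, 32/3, 0, -256/45, 0, 512/315, 0, …
h₀=f·g: eliminate ⇒ L₀, order ≤ 2·2.
L = 64·Dx + Dx^3  (order 3).
h: a_k = 0, -4, 0, 128/3, 0, -2048/15, 0, 65536/315, 0, -524288/2835, …
ICs: h(0) = 0, h′(0) = -4, h′′(0) = 0.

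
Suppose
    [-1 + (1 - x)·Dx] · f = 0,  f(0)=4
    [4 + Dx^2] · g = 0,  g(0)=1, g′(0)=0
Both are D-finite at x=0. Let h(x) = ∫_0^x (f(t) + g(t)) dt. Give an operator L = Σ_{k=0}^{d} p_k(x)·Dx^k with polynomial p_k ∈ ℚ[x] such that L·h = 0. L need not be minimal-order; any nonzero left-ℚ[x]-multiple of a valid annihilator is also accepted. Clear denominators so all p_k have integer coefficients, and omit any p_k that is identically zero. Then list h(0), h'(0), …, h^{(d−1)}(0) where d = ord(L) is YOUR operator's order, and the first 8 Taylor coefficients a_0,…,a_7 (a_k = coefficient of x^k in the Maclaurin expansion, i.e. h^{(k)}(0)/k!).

f: a_k = 4, 4, 4, 4, 4, 4, 4, 4, …
g: a_k = 1, 0, -2, 0, 2/3, 0, -4/45, 0, …
Weyl lclm of L_f,L_g ⇒ L₀ (ord ≤ 3).
Integrate: L := L₀·Dx.
L = (20 - 16·x + 8·x^2)·Dx + (-12 + 28·x - 24·x^2 + 8·x^3)·Dx^2 + (5 - 4·x + 2·x^2)·Dx^3 + (-3 + 7·x - 6·x^2 + 2·x^3)·Dx^4  (order 4).
h: a_k = 0, 5, 2, 2/3, 1, 14/15, 2/3, 176/315, …
ICs: h(0) = 0, h′(0) = 5, h′′(0) = 4, h′′′(0) = 4.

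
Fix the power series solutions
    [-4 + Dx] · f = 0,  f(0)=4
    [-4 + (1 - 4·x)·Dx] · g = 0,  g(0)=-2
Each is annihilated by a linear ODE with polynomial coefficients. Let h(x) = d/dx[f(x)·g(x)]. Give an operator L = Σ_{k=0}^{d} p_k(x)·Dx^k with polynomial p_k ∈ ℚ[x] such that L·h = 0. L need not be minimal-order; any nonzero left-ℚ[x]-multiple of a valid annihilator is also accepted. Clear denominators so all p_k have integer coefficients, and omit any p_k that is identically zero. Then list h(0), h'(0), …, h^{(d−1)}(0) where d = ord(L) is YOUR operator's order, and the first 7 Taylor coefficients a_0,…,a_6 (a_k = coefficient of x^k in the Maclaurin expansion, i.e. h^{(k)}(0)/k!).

f: a_k = 4, 16, 32, 128/3, 128/3, 512/15, 1024/45, …
g: a_k = -2, -8, -32, -128, -512, -2048, -8192, …
Product ⇒ symmetric product L₀, ord ≤ 1.
Derive L from L₀ (diff closure).
L = (10 - 32·x + 32·x^2) + (-1 + 6·x - 8·x^2)·Dx  (order 1).
h: a_k = -64, -640, -4096, -66560/3, -333824/3, -8015872/15, -22446080/9, …
ICs: h(0) = -64.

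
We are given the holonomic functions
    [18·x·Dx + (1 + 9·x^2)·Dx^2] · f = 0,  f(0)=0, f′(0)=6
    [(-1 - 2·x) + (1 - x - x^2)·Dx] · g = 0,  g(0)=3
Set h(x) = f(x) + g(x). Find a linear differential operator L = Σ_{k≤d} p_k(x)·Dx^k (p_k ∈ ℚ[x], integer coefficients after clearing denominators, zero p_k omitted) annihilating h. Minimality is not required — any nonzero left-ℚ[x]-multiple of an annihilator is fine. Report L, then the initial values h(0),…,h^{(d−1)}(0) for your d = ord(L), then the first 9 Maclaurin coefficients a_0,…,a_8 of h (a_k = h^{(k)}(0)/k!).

f: a_k = 0, 6, 0, -18, 0, 486/5, 0, -4374/7, 0, …
g: a_k = 3, 3, 6, 9, 15, 24, 39, 63, 102, …
h₀=f+g: left-lcm gives L₀, ord ≤ 3.
L = (36 - 144·x - 1440·x^2 - 2376·x^3 - 3186·x^4 - 486·x^6)·Dx + (-18 - 24·x + 108·x^2 - 444·x^3 - 2313·x^4 - 2178·x^5 - 243·x^6 - 486·x^7)·Dx^2 + (2 + 10·x + 34·x^2 + 48·x^3 + 123·x^4 - 387·x^5 - 198·x^6 - 81·x^7 - 81·x^8)·Dx^3  (order 3).
h: a_k = 3, 9, 6, -9, 15, 606/5, 39, -3933/7, 102, …
ICs: h(0) = 3, h′(0) = 9, h′′(0) = 12.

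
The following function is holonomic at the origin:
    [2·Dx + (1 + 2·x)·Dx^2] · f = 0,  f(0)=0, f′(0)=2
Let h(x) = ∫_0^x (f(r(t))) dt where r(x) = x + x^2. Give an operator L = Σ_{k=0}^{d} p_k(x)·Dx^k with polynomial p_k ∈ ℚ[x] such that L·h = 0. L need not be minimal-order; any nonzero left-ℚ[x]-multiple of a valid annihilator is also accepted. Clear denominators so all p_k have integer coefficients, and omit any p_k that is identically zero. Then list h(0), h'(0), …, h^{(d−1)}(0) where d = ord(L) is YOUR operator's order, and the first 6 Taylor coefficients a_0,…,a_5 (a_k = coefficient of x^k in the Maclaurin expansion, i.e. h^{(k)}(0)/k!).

f: a_k = 0, 2, -2, 8/3, -4, 32/5, …
Substitute x→r, Dx→(1/r')Dx; clear ⇒ L₀.
Integrate: L := L₀·Dx.
L = (4·x + 4·x^2)·Dx^2 + (1 + 4·x + 6·x^2 + 4·x^3)·Dx^3  (order 3).
h: a_k = 0, 0, 1, 0, -1/3, 2/5, …
ICs: h(0) = 0, h′(0) = 0, h′′(0) = 2.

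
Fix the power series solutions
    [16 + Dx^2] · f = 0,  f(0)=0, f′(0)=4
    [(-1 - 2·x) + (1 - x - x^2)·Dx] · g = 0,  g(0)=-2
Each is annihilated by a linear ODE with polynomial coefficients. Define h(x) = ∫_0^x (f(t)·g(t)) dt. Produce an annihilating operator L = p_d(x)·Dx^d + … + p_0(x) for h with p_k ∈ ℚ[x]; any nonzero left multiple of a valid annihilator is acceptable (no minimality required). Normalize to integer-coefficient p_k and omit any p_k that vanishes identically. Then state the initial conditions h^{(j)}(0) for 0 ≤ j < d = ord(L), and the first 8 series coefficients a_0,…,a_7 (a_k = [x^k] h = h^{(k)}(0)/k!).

L = (-14 + 16·x + 16·x^2)·Dx + (2 + 4·x)·Dx^2 + (-1 + x + x^2)·Dx^3  (order 3).
h: a_k = 0, 0, -4, -8/3, 4/3, -8/15, -12/5, -256/105, …
ICs: h(0) = 0, h′(0) = 0, h′′(0) = -8.

f: a_k = 0, 4, 0, -32/3, 0, 128/15, 0, -1024/315, …
g: a_k = -2, -2, -4, -6, -10, -16, -26, -42, …
f·g: L₀ = L_f ⊗_s L_g, ord ≤ 2·1.
h=∫₀ˣh₀: take L = L₀·Dx.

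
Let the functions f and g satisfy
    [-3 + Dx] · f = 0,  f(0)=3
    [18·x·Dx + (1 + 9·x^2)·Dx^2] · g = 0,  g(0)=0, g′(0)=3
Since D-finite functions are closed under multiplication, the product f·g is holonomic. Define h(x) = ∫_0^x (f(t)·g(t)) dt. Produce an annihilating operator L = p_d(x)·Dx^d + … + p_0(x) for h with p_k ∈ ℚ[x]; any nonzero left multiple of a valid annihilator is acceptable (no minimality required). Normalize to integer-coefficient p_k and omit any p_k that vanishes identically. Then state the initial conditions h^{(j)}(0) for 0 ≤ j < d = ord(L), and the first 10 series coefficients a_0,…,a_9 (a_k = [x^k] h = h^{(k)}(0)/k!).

L = (9 - 54·x + 81·x^2)·Dx + (-6 + 18·x - 54·x^2)·Dx^2 + (1 + 9·x^2)·Dx^3  (order 3).
h: a_k = 0, 0, 9/2, 9, 27/8, -81/10, 729/80, 2673/56, -203391/4480, -27459/112, …
ICs: h(0) = 0, h′(0) = 0, h′′(0) = 9.

f: a_k = 3, 9, 27/2, 27/2, 81/8, 243/40, 243/80, 729/560, 2187/4480, 729/4480, …
g: a_k = 0, 3, 0, -9, 0, 243/5, 0, -2187/7, 0, 2187, …
h₀=f·g: eliminate ⇒ L₀, order ≤ 1·2.
∫: right-multiply L₀ by Dx.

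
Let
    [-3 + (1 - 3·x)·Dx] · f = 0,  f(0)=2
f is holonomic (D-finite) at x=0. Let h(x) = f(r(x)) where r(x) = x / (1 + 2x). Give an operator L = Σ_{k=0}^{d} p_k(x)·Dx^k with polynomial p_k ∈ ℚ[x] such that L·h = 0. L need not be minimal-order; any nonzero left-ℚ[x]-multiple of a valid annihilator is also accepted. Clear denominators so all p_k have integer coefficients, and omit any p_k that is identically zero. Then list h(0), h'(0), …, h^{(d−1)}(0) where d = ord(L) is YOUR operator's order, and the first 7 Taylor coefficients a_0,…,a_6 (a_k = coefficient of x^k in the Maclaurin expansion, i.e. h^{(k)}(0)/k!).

L = 3 + (-1 - x + 2·x^2)·Dx  (order 1).
h: a_k = 2, 6, 6, 6, 6, 6, 6, …
ICs: h(0) = 2.

f: a_k = 2, 6, 18, 54, 162, 486, 1458, …
h₀=f(r): pull back L_f along r ⇒ L₀.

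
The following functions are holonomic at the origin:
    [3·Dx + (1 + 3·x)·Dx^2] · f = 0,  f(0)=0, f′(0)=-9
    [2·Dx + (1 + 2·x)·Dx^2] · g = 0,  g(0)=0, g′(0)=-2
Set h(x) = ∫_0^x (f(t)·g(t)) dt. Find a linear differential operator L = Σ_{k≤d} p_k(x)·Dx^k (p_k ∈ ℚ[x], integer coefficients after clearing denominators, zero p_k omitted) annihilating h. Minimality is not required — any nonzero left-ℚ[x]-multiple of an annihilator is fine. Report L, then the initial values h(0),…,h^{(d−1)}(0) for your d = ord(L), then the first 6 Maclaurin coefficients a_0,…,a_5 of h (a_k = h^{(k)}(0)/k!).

L = (156 + 720·x + 864·x^2)·Dx^2 + (310 + 2244·x + 5400·x^2 + 4320·x^3)·Dx^3 + (88 + 860·x + 3132·x^2 + 5040·x^3 + 3024·x^4)·Dx^4 + (5 + 62·x + 305·x^2 + 744·x^3 + 900·x^4 + 432·x^5)·Dx^5  (order 5).
h: a_k = 0, 0, 0, 6, -45/4, 21, …
ICs: h(0) = 0, h′(0) = 0, h′′(0) = 0, h′′′(0) = 36, h′′′′(0) = -270.

f: a_k = 0, -9, 27/2, -27, 243/4, -729/5, …
g: a_k = 0, -2, 2, -8/3, 4, -32/5, …
Sym-product of L_f,L_g gives L₀ (≤ ord 4).
Integrate: L := L₀·Dx.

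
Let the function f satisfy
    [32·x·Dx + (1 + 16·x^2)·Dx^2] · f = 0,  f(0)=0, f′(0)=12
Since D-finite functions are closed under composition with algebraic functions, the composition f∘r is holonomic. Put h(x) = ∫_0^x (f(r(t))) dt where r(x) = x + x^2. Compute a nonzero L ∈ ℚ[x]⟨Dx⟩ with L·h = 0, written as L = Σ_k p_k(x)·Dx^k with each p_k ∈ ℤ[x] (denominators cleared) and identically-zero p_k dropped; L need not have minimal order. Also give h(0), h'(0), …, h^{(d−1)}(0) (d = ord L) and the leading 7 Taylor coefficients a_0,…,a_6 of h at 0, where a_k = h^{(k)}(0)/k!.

L = (-2 + 32·x + 128·x^2 + 192·x^3 + 96·x^4)·Dx^2 + (1 + 2·x + 16·x^2 + 64·x^3 + 80·x^4 + 32·x^5)·Dx^3  (order 3).
h: a_k = 0, 0, 6, 4, -16, -192/5, 352/5, …
ICs: h(0) = 0, h′(0) = 0, h′′(0) = 12.

f: a_k = 0, 12, 0, -64, 0, 3072/5, 0, …
h₀=f(r): pull back L_f along r ⇒ L₀.
∫: right-multiply L₀ by Dx.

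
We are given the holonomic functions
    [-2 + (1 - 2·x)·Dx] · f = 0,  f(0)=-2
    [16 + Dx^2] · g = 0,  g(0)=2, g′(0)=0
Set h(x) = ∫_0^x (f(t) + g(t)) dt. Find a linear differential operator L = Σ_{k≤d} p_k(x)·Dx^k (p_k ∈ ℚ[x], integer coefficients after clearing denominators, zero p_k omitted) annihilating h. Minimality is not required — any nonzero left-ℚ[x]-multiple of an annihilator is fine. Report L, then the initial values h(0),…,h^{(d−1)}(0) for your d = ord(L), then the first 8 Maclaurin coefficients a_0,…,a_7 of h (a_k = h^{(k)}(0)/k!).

f: a_k = -2, -4, -8, -16, -32, -64, -128, -256, …
g: a_k = 2, 0, -16, 0, 64/3, 0, -512/45, 0, …
f+g: L₀ = lclm(L_f,L_g), ord ≤ 1+2.
Integrate: L := L₀·Dx.
L = (160 - 256·x + 256·x^2)·Dx + (-48 + 224·x - 384·x^2 + 256·x^3)·Dx^2 + (10 - 16·x + 16·x^2)·Dx^3 + (-3 + 14·x - 24·x^2 + 16·x^3)·Dx^4  (order 4).
h: a_k = 0, 0, -2, -8, -4, -32/15, -32/3, -896/45, …
ICs: h(0) = 0, h′(0) = 0, h′′(0) = -4, h′′′(0) = -48.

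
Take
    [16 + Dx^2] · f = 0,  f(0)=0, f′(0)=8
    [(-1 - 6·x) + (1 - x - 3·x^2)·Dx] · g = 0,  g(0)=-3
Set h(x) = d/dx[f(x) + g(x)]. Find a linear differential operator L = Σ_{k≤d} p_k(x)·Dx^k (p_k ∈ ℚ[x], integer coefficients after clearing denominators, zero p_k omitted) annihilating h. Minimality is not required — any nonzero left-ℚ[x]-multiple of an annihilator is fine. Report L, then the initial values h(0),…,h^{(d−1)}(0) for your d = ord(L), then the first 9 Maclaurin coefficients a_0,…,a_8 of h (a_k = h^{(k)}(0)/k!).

L = (4672 + 20416·x + 66304·x^2 + 32640·x^3 + 66240·x^4 + 62208·x^5 + 62208·x^6) + (-464 - 2352·x + 3792·x^2 + 6752·x^3 - 2400·x^4 + 5184·x^5 + 24192·x^6 + 20736·x^7)·Dx + (292 + 1276·x + 4144·x^2 + 2040·x^3 + 4140·x^4 + 3888·x^5 + 3888·x^6)·Dx^2 + (-29 - 147·x + 237·x^2 + 422·x^3 - 150·x^4 + 324·x^5 + 1512·x^6 + 1296·x^7)·Dx^3  (order 3).
h: a_k = 5, -24, -127, -228, -1544/3, -1746, -207113/45, -12192, -9853199/315, …
ICs: h(0) = 5, h′(0) = -24, h′′(0) = -254.

f: a_k = 0, 8, 0, -64/3, 0, 256/15, 0, -2048/315, 0, …
g: a_k = -3, -3, -12, -21, -57, -120, -291, -651, -1524, …
Sum ⇒ L₀ = lclm(L_f,L_g) in ℚ(x)⟨Dx⟩.
Differentiate: ansatz ord ≤ ord L₀ ⇒ L.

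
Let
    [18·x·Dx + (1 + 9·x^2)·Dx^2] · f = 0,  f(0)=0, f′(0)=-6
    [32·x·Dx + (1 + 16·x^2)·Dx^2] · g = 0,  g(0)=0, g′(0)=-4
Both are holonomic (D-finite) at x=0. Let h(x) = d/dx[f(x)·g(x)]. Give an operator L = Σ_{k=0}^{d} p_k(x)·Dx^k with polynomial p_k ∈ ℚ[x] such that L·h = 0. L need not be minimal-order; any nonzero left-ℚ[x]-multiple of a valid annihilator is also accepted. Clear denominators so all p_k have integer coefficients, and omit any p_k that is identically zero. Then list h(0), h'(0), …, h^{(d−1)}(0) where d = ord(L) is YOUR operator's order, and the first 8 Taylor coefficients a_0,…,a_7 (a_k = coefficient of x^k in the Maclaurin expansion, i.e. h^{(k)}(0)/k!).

L = (-3456·x - 144000·x^3 - 1327104·x^5 + 4147200·x^7 + 71663616·x^9) + (-100 - 11532·x^2 - 259200·x^4 - 1161216·x^6 + 14515200·x^8 + 107495424·x^10)·Dx + (-200·x - 7880·x^3 - 86400·x^5 + 194112·x^7 + 8294400·x^9 + 35831808·x^11)·Dx^2 + (-1 - 50·x^2 - 769·x^4 + 110736·x^8 + 1036800·x^10 + 2985984·x^12)·Dx^3  (order 3).
h: a_k = 0, 48, 0, -800, 0, 60048/5, 0, -1248960/7, …
ICs: h(0) = 0, h′(0) = 48, h′′(0) = 0.

f: a_k = 0, -6, 0, 18, 0, -486/5, 0, 4374/7, …
g: a_k = 0, -4, 0, 64/3, 0, -1024/5, 0, 16384/7, …
Product ⇒ symmetric product L₀, ord ≤ 4.
Derive L from L₀ (diff closure).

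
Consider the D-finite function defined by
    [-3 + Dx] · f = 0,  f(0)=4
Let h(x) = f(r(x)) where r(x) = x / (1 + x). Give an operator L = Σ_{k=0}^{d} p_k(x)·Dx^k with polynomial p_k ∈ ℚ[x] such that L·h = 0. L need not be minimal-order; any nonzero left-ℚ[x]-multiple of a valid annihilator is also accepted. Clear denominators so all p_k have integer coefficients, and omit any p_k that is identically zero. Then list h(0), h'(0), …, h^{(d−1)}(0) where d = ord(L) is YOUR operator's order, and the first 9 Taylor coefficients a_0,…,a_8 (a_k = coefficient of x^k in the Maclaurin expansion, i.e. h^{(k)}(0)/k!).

L = -3 + (1 + 2·x + x^2)·Dx  (order 1).
h: a_k = 4, 12, 6, -6, 3/2, 21/10, -69/20, 411/140, -1623/1120, …
ICs: h(0) = 4.

f: a_k = 4, 12, 18, 18, 27/2, 81/10, 81/20, 243/140, 729/1120, …
h₀=f(r): pull back L_f along r ⇒ L₀.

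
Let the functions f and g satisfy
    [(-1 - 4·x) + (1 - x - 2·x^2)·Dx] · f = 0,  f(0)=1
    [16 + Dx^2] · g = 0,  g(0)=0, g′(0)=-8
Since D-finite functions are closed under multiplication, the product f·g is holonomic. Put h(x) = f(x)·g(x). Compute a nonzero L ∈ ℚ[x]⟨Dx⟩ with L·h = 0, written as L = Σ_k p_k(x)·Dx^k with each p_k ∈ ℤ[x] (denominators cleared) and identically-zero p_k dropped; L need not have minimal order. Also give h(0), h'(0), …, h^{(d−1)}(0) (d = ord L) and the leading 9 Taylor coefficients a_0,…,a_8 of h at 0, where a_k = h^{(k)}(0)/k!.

f: a_k = 1, 1, 3, 5, 11, 21, 43, 85, 171, …
g: a_k = 0, -8, 0, 64/3, 0, -256/15, 0, 2048/315, 0, …
L₀ := L_f ⊗_s L_g (sym. prod.), ord ≤ 2.
L = (-12 + 16·x + 32·x^2) + (2 + 8·x)·Dx + (-1 + x + 2·x^2)·Dx^2  (order 2).
h: a_k = 0, -8, -8, -8/3, -56/3, -616/15, -392/5, -9704/63, -97912/315, …
ICs: h(0) = 0, h′(0) = -8.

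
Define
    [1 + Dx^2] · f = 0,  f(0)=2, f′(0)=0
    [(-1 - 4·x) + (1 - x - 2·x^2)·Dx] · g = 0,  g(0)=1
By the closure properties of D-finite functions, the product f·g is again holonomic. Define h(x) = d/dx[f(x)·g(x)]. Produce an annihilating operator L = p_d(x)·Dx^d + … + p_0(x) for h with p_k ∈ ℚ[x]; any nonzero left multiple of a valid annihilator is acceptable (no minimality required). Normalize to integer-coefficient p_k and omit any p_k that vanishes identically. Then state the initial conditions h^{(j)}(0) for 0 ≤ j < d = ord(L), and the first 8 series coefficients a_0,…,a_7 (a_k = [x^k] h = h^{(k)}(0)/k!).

L = (31 - 2·x - 3·x^2 + 4·x^3 + 4·x^4) + (10 + 42·x + 12·x^2 + 16·x^3)·Dx + (-3 + 2·x + 5·x^2 + 4·x^3 + 4·x^4)·Dx^2  (order 2).
h: a_k = 2, 10, 27, 229/3, 2225/12, 27089/60, 376523/360, 6046153/2520, …
ICs: h(0) = 2, h′(0) = 10.

f: a_k = 2, 0, -1, 0, 1/12, 0, -1/360, 0, …
g: a_k = 1, 1, 3, 5, 11, 21, 43, 85, …
Sym-product of L_f,L_g gives L₀ (≤ ord 2).
h₀' ⇒ L via d/dx closure of L₀.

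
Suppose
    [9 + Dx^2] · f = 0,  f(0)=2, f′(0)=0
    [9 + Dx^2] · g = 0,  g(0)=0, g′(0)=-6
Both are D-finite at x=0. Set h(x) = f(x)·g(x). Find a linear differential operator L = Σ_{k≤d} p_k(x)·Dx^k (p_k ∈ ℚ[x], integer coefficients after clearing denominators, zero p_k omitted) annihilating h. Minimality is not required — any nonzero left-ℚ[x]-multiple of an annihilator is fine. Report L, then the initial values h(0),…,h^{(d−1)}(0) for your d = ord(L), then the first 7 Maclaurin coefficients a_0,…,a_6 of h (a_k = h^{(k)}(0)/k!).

L = 36·Dx + Dx^3  (order 3).
h: a_k = 0, -12, 0, 72, 0, -648/5, 0, …
ICs: h(0) = 0, h′(0) = -12, h′′(0) = 0.

f: a_k = 2, 0, -9, 0, 27/4, 0, -81/40, …
g: a_k = 0, -6, 0, 9, 0, -81/20, 0, …
Product ⇒ symmetric product L₀, ord ≤ 4.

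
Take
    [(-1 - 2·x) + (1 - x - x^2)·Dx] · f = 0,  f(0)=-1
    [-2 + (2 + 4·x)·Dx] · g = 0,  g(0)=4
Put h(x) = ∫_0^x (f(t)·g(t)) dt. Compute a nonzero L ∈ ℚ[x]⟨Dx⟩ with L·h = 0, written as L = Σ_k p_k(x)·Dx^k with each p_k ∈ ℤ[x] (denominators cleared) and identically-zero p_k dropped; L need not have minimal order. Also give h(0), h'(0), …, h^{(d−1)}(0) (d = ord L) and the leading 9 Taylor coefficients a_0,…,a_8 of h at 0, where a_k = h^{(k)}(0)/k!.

f: a_k = -1, -1, -2, -3, -5, -8, -13, -21, -34, …
g: a_k = 4, 4, -2, 2, -5/2, 7/2, -21/4, 33/4, -429/32, …
L₀ := L_f ⊗_s L_g (sym. prod.), ord ≤ 1.
h=∫₀ˣh₀: take L = L₀·Dx.
L = (2 + 3·x + 3·x^2)·Dx + (-1 - x + 3·x^2 + 2·x^3)·Dx^2  (order 2).
h: a_k = 0, -4, -4, -10/3, -5, -11/2, -17/2, -293/28, -265/16, …
ICs: h(0) = 0, h′(0) = -4.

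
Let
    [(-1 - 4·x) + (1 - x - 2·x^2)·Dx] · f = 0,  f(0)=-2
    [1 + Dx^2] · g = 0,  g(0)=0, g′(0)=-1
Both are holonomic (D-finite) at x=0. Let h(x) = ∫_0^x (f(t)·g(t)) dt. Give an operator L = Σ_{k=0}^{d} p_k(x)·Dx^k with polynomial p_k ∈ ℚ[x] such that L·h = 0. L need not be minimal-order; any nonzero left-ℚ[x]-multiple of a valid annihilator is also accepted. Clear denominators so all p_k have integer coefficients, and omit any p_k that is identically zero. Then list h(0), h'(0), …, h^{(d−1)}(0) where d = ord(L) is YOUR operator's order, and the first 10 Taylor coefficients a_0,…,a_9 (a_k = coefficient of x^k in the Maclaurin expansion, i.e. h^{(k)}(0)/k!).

f: a_k = -2, -2, -6, -10, -22, -42, -86, -170, -342, -682, …
g: a_k = 0, -1, 0, 1/6, 0, -1/120, 0, 1/5040, 0, -1/362880, …
Sym-product of L_f,L_g gives L₀ (≤ ord 2).
∫: right-multiply L₀ by Dx.
L = (3 + x + 2·x^2)·Dx + (2 + 8·x)·Dx^2 + (-1 + x + 2·x^2)·Dx^3  (order 3).
h: a_k = 0, 0, 1, 2/3, 17/12, 29/15, 1261/360, 807/140, 41521/4032, 410969/22680, …
ICs: h(0) = 0, h′(0) = 0, h′′(0) = 2.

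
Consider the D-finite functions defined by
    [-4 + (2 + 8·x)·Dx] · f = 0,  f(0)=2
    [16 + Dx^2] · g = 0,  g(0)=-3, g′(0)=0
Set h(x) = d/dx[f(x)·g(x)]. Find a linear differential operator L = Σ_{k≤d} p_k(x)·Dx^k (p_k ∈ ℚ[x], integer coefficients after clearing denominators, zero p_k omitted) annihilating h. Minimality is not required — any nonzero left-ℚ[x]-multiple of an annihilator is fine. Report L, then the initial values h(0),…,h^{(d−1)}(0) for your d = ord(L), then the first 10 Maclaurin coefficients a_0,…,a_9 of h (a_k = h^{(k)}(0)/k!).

f: a_k = 2, 4, -4, 8, -20, 56, -168, 528, -1716, 5720, …
g: a_k = -3, 0, 24, 0, -32, 0, 256/15, 0, -512/105, 0, …
h₀=f·g: eliminate ⇒ L₀, order ≤ 1·2.
h₀' ⇒ L via d/dx closure of L₀.
L = (212 + 2304·x + 8704·x^2 + 16384·x^3 + 16384·x^4) + (-4 - 144·x - 768·x^2 - 1024·x^3)·Dx + (7 + 88·x + 432·x^2 + 1024·x^3 + 1024·x^4)·Dx^2  (order 2).
h: a_k = -12, 120, 216, -400, -520, 5584/5, -44912/15, 1409504/105, -1941336/35, 29991472/135, …
ICs: h(0) = -12, h′(0) = 120.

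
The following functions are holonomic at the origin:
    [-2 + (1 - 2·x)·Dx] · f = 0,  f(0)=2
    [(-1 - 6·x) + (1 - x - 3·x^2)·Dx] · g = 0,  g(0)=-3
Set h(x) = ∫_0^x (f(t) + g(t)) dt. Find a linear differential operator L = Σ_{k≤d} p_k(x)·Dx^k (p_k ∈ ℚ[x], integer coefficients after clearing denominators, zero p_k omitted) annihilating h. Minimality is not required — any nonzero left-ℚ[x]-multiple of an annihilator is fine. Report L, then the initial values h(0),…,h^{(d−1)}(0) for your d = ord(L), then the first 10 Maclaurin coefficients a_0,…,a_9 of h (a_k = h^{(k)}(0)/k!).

L = (8 - 36·x + 108·x^2 - 72·x^3)·Dx + (-2·x - 54·x^2 + 192·x^3 - 144·x^4)·Dx^2 + (-1 + 9·x - 23·x^2 + 6·x^3 + 42·x^4 - 36·x^5)·Dx^3  (order 3).
h: a_k = 0, -1, 1/2, -4/3, -5/4, -5, -28/3, -163/7, -395/8, -1012/9, …
ICs: h(0) = 0, h′(0) = -1, h′′(0) = 1.

f: a_k = 2, 4, 8, 16, 32, 64, 128, 256, 512, 1024, …
g: a_k = -3, -3, -12, -21, -57, -120, -291, -651, -1524, -3477, …
Sum ⇒ L₀ = lclm(L_f,L_g) in ℚ(x)⟨Dx⟩.
∫: right-multiply L₀ by Dx.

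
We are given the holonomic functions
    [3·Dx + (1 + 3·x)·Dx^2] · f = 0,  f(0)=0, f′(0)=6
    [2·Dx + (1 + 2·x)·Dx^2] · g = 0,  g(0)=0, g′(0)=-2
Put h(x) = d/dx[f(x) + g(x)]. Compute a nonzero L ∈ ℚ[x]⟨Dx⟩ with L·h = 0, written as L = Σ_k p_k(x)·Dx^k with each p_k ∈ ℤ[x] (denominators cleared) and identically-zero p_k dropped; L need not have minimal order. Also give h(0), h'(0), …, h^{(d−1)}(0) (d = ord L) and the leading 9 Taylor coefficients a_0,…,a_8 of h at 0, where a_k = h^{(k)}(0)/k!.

f: a_k = 0, 6, -9, 18, -81/2, 486/5, -243, 4374/7, -6561/4, …
g: a_k = 0, -2, 2, -8/3, 4, -32/5, 32/3, -128/7, 32, …
h₀=f+g: left-lcm gives L₀, ord ≤ 4.
h=h₀': d/dx-closure on L₀ ⇒ L.
L = 12 + (10 + 24·x)·Dx + (1 + 5·x + 6·x^2)·Dx^2  (order 2).
h: a_k = 4, -14, 46, -146, 454, -1394, 4246, -12866, 38854, …
ICs: h(0) = 4, h′(0) = -14.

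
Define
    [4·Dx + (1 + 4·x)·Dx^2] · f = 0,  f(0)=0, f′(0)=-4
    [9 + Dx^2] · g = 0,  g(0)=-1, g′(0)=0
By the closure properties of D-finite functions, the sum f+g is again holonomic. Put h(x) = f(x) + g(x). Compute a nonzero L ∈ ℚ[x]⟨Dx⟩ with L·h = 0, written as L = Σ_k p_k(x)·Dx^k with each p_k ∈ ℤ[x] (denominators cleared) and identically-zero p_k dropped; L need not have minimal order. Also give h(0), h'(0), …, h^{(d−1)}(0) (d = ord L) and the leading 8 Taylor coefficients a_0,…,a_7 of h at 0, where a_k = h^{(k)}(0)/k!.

f: a_k = 0, -4, 8, -64/3, 64, -1024/5, 2048/3, -16384/7, …
g: a_k = -1, 0, 9/2, 0, -27/8, 0, 81/80, 0, …
Weyl lclm of L_f,L_g ⇒ L₀ (ord ≤ 4).
L = (3780 + 2592·x + 5184·x^2)·Dx + (369 + 2124·x + 3888·x^2 + 5184·x^3)·Dx^2 + (420 + 288·x + 576·x^2)·Dx^3 + (41 + 236·x + 432·x^2 + 576·x^3)·Dx^4  (order 4).
h: a_k = -1, -4, 25/2, -64/3, 485/8, -1024/5, 164083/240, -16384/7, …
ICs: h(0) = -1, h′(0) = -4, h′′(0) = 25, h′′′(0) = -128.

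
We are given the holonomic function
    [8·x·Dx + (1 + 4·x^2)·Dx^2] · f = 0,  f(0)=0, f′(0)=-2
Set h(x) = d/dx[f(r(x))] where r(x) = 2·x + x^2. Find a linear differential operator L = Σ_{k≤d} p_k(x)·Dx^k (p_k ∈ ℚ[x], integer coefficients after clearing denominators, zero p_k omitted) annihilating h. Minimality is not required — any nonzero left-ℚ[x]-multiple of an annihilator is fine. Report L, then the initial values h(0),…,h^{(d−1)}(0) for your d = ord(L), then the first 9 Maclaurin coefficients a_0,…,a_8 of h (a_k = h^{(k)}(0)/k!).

L = (-1 + 32·x + 64·x^2 + 48·x^3 + 12·x^4) + (1 + x + 16·x^2 + 32·x^3 + 20·x^4 + 4·x^5)·Dx  (order 1).
h: a_k = -4, -4, 64, 128, -944, -3056, 12800, 63488, -152128, …
ICs: h(0) = -4.

f: a_k = 0, -2, 0, 8/3, 0, -32/5, 0, 128/7, 0, …
L₀ from L_f via x↦r, Dx↦r'^{-1}Dx.
h₀' ⇒ L via d/dx closure of L₀.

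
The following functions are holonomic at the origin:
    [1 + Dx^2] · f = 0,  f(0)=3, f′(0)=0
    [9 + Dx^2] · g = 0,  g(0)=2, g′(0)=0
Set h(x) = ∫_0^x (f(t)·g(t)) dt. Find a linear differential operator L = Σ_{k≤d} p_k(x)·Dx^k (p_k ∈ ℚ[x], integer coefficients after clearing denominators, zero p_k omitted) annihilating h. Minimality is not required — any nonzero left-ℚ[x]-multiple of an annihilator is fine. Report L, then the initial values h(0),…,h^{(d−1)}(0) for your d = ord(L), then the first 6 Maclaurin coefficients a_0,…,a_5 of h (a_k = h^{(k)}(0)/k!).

f: a_k = 3, 0, -3/2, 0, 1/8, 0, …
g: a_k = 2, 0, -9, 0, 27/4, 0, …
Sym-product of L_f,L_g gives L₀ (≤ ord 4).
Integrate: L := L₀·Dx.
L = 64·Dx + 20·Dx^3 + Dx^5  (order 5).
h: a_k = 0, 6, 0, -10, 0, 34/5, …
ICs: h(0) = 0, h′(0) = 6, h′′(0) = 0, h′′′(0) = -60, h′′′′(0) = 0.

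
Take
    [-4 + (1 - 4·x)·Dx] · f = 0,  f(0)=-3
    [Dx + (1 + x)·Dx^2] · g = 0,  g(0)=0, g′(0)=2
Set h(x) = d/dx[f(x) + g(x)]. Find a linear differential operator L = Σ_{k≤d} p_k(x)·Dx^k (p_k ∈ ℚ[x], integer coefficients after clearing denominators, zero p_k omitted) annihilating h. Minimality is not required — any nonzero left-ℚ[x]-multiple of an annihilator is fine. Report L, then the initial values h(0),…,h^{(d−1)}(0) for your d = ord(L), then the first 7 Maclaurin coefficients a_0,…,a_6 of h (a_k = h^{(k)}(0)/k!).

L = (112 + 32·x) + (94 + 208·x + 64·x^2)·Dx + (-9 + 23·x + 48·x^2 + 16·x^3)·Dx^2  (order 2).
h: a_k = -10, -98, -574, -3074, -15358, -73730, -344062, …
ICs: h(0) = -10, h′(0) = -98.

f: a_k = -3, -12, -48, -192, -768, -3072, -12288, …
g: a_k = 0, 2, -1, 2/3, -1/2, 2/5, -1/3, …
Sum ⇒ L₀ = lclm(L_f,L_g) in ℚ(x)⟨Dx⟩.
h=h₀': d/dx-closure on L₀ ⇒ L.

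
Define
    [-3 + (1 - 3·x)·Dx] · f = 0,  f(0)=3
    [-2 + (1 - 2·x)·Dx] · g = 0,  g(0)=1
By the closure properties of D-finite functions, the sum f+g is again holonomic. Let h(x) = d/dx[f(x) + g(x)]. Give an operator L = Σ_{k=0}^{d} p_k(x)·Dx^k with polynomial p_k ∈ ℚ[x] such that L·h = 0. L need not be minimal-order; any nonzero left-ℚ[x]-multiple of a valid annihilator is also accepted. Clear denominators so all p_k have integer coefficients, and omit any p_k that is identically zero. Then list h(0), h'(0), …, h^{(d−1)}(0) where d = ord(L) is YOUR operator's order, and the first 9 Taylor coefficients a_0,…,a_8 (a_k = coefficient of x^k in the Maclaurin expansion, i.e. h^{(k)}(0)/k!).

L = 36 + (-15 + 36·x)·Dx + (1 - 5·x + 6·x^2)·Dx^2  (order 2).
h: a_k = 11, 62, 267, 1036, 3805, 13506, 46823, 159512, 536049, …
ICs: h(0) = 11, h′(0) = 62.

f: a_k = 3, 9, 27, 81, 243, 729, 2187, 6561, 19683, …
g: a_k = 1, 2, 4, 8, 16, 32, 64, 128, 256, …
Weyl lclm of L_f,L_g ⇒ L₀ (ord ≤ 2).
h=h₀': d/dx-closure on L₀ ⇒ L.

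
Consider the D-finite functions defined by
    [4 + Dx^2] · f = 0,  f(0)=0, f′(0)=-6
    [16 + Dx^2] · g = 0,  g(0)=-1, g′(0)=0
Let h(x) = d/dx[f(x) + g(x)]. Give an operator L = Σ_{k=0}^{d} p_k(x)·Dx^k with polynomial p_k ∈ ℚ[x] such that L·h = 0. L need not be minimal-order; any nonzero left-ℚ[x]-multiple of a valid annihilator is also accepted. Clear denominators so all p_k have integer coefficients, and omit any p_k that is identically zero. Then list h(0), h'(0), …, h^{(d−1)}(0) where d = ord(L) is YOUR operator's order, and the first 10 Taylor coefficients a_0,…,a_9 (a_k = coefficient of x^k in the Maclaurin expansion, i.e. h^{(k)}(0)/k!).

f: a_k = 0, -6, 0, 4, 0, -4/5, 0, 8/105, 0, -4/945, …
g: a_k = -1, 0, 8, 0, -32/3, 0, 256/45, 0, -512/315, 0, …
L₀ := lclm(L_f,L_g); ord L₀ ≤ 2+2.
h₀' ⇒ L via d/dx closure of L₀.
L = 64 + 20·Dx^2 + Dx^4  (order 4).
h: a_k = -6, 16, 12, -128/3, -4, 512/15, 8/15, -4096/315, -4/105, 8192/2835, …
ICs: h(0) = -6, h′(0) = 16, h′′(0) = 24, h′′′(0) = -256.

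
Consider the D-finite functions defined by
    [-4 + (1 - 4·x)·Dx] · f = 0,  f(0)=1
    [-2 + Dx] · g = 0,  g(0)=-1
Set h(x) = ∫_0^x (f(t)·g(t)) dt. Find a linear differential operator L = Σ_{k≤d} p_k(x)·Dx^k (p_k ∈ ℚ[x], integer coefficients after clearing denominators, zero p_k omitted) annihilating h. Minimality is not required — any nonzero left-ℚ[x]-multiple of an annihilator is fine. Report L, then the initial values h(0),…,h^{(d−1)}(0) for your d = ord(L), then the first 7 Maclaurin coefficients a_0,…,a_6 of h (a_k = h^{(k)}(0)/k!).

f: a_k = 1, 4, 16, 64, 256, 1024, 4096, …
g: a_k = -1, -2, -2, -4/3, -2/3, -4/15, -4/45, …
h₀=f·g: eliminate ⇒ L₀, order ≤ 1·1.
h=∫h₀ ⇒ L = L₀·Dx.
L = (6 - 8·x)·Dx + (-1 + 4·x)·Dx^2  (order 2).
h: a_k = 0, -1, -3, -26/3, -79/3, -422/5, -12662/45, …
ICs: h(0) = 0, h′(0) = -1.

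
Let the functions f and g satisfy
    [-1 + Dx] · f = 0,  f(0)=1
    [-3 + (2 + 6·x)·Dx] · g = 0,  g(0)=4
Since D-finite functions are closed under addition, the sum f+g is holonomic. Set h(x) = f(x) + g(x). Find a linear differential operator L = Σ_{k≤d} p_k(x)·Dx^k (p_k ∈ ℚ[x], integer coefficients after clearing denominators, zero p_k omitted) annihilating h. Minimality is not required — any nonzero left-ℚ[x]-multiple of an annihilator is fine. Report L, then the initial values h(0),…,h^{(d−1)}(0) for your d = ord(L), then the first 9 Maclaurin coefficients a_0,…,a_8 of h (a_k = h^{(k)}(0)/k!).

f: a_k = 1, 1, 1/2, 1/6, 1/24, 1/120, 1/720, 1/5040, 1/40320, …
g: a_k = 4, 6, -9/2, 27/4, -405/32, 1701/64, -15309/256, 72171/512, -2814669/8192, …
Weyl lclm of L_f,L_g ⇒ L₀ (ord ≤ 2).
L = (15 + 18·x) + (-13 - 24·x - 36·x^2)·Dx + (-2 + 6·x + 36·x^2)·Dx^2  (order 2).
h: a_k = 5, 7, -4, 83/12, -1211/96, 25523/960, -688889/11520, 22733897/161280, -886620671/2580480, …
ICs: h(0) = 5, h′(0) = 7.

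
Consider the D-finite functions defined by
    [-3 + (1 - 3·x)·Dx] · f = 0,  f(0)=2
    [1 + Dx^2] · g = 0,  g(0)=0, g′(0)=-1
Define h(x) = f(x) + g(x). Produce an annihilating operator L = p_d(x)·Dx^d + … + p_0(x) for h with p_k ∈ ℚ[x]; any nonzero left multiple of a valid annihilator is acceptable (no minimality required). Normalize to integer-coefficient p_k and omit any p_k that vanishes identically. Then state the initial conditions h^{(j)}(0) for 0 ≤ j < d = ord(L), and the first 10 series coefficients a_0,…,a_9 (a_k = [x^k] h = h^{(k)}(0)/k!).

f: a_k = 2, 6, 18, 54, 162, 486, 1458, 4374, 13122, 39366, …
g: a_k = 0, -1, 0, 1/6, 0, -1/120, 0, 1/5040, 0, -1/362880, …
L₀ := lclm(L_f,L_g); ord L₀ ≤ 1+2.
L = (165 - 18·x + 27·x^2) + (-19 + 63·x - 27·x^2 + 27·x^3)·Dx + (165 - 18·x + 27·x^2)·Dx^2 + (-19 + 63·x - 27·x^2 + 27·x^3)·Dx^3  (order 3).
h: a_k = 2, 5, 18, 325/6, 162, 58319/120, 1458, 22044961/5040, 13122, 14285134079/362880, …
ICs: h(0) = 2, h′(0) = 5, h′′(0) = 36.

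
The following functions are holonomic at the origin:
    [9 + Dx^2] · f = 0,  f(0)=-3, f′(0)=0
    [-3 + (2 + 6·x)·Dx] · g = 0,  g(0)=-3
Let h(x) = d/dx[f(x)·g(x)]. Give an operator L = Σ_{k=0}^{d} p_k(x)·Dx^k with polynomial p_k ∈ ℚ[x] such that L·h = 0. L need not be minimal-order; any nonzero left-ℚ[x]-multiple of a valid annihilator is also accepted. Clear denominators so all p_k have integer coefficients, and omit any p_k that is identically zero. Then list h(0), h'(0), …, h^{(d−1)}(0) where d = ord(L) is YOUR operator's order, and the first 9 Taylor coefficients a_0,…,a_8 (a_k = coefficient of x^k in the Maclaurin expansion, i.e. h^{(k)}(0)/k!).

f: a_k = -3, 0, 27/2, 0, -81/8, 0, 243/80, 0, -2187/4480, …
g: a_k = -3, -9/2, 27/8, -81/16, 1215/128, -5103/256, 45927/1024, -216513/2048, 8444007/32768, …
h₀=f·g: eliminate ⇒ L₀, order ≤ 2·1.
Differentiate: ansatz ord ≤ ord L₀ ⇒ L.
L = (477 + 3888·x + 11016·x^2 + 15552·x^3 + 11664·x^4) + (-12 - 324·x - 1296·x^2 - 1296·x^3)·Dx + (28 + 264·x + 972·x^2 + 1728·x^3 + 1296·x^4)·Dx^2  (order 2).
h: a_k = 27/2, -405/4, -2187/16, 6075/32, 47385/256, -763263/2560, 6138909/10240, -288992367/143360, 14329243683/2293760, …
ICs: h(0) = 27/2, h′(0) = -405/4.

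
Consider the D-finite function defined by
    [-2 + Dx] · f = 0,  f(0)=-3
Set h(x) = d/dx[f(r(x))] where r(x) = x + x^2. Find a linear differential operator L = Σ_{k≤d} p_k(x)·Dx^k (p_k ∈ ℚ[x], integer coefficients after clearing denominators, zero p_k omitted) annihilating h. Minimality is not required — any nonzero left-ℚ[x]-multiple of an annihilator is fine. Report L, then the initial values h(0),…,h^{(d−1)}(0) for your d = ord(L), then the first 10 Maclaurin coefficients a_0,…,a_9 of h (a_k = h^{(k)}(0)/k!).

f: a_k = -3, -6, -6, -4, -2, -4/5, -4/15, -8/105, -2/105, -4/945, …
Substitute x→r, Dx→(1/r')Dx; clear ⇒ L₀.
Derive L from L₀ (diff closure).
L = (4 + 8·x + 8·x^2) + (-1 - 2·x)·Dx  (order 1).
h: a_k = -6, -24, -48, -80, -104, -608/5, -1856/15, -12224/105, -2096/21, -75968/945, …
ICs: h(0) = -6.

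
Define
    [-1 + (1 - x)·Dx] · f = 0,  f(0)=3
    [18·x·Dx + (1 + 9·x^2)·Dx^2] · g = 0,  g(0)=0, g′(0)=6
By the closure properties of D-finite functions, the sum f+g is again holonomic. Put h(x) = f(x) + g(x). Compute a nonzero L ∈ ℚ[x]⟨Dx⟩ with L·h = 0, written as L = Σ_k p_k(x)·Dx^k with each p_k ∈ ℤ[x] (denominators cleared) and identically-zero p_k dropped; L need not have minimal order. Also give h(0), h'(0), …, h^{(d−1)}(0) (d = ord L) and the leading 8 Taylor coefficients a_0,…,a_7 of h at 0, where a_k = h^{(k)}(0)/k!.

L = (-18 + 72·x + 486·x^2)·Dx + (12 - 18·x - 180·x^2 + 486·x^3)·Dx^2 + (-1 - 8·x - 72·x^3 + 81·x^4)·Dx^3  (order 3).
h: a_k = 3, 9, 3, -15, 3, 501/5, 3, -4353/7, …
ICs: h(0) = 3, h′(0) = 9, h′′(0) = 6.

f: a_k = 3, 3, 3, 3, 3, 3, 3, 3, …
g: a_k = 0, 6, 0, -18, 0, 486/5, 0, -4374/7, …
L₀ := lclm(L_f,L_g); ord L₀ ≤ 1+2.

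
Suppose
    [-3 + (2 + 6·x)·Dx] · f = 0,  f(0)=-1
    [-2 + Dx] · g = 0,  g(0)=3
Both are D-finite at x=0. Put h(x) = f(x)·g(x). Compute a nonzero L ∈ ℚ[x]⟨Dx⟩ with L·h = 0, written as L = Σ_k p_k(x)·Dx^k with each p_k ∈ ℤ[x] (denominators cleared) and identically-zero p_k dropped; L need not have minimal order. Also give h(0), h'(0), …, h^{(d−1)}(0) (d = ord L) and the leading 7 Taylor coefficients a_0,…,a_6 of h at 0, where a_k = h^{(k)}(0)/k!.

L = (-7 - 12·x) + (2 + 6·x)·Dx  (order 1).
h: a_k = -3, -21/2, -93/8, -181/16, -241/128, -13279/1280, 276497/15360, …
ICs: h(0) = -3.

f: a_k = -1, -3/2, 9/8, -27/16, 405/128, -1701/256, 15309/1024, …
g: a_k = 3, 6, 6, 4, 2, 4/5, 4/15, …
Sym-product of L_f,L_g gives L₀ (≤ ord 1).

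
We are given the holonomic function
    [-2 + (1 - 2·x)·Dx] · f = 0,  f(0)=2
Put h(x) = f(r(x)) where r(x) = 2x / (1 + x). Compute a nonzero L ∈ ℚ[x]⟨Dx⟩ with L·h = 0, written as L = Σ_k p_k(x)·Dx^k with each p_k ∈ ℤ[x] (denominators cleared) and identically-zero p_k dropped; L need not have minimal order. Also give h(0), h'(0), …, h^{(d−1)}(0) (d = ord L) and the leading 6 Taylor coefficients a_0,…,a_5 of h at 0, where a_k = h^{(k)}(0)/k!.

f: a_k = 2, 4, 8, 16, 32, 64, …
f∘r: x↦r, Dx↦Dx/r' in L_f ⇒ L₀.
L = 4 + (-1 + 2·x + 3·x^2)·Dx  (order 1).
h: a_k = 2, 8, 24, 72, 216, 648, …
ICs: h(0) = 2.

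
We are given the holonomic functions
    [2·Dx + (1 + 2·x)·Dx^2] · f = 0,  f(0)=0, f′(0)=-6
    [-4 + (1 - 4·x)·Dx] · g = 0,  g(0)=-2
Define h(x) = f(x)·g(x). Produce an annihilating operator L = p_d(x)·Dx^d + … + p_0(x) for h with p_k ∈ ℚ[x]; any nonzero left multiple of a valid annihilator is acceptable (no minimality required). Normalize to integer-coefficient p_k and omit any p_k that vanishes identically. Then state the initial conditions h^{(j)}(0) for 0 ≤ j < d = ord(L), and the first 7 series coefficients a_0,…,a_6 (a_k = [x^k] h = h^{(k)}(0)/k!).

L = 8 + (6 + 24·x)·Dx + (-1 + 2·x + 8·x^2)·Dx^2  (order 2).
h: a_k = 0, 12, 36, 160, 616, 12512/5, 49728/5, …
ICs: h(0) = 0, h′(0) = 12.

f: a_k = 0, -6, 6, -8, 12, -96/5, 32, …
g: a_k = -2, -8, -32, -128, -512, -2048, -8192, …
h₀=f·g: eliminate ⇒ L₀, order ≤ 2·1.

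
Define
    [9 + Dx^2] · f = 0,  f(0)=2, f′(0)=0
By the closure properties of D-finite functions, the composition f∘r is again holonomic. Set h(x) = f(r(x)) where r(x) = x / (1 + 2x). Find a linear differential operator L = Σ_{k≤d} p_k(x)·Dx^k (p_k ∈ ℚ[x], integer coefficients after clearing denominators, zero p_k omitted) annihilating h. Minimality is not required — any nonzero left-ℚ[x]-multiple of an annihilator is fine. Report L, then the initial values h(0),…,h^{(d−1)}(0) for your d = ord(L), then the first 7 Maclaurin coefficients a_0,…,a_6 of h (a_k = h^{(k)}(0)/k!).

L = 9 + (4 + 24·x + 48·x^2 + 32·x^3)·Dx + (1 + 8·x + 24·x^2 + 32·x^3 + 16·x^4)·Dx^2  (order 2).
h: a_k = 2, 0, -9, 36, -405/4, 234, -18081/40, …
ICs: h(0) = 2, h′(0) = 0.

f: a_k = 2, 0, -9, 0, 27/4, 0, -81/40, …
L₀ from L_f via x↦r, Dx↦r'^{-1}Dx.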